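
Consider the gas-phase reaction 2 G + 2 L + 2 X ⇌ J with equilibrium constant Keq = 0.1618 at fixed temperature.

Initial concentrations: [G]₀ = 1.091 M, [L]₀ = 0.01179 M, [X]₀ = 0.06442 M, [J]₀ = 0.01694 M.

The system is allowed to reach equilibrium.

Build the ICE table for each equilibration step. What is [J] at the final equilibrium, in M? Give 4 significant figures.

[J]_eq = 4.1240e-06 M

Q₀ = 2.4671e+04 vs Keq = 0.1618 ⇒ Q>K, reverse
Step 1:
                   G          L          X          J
  I            1.091    0.01179    0.06442    0.01694
  C          0.03387    0.03387    0.03387   -0.01694
  E            1.125    0.04566    0.09829 4.1240e-06
  solve Keq expr → x = -0.01694; check Q = 0.1618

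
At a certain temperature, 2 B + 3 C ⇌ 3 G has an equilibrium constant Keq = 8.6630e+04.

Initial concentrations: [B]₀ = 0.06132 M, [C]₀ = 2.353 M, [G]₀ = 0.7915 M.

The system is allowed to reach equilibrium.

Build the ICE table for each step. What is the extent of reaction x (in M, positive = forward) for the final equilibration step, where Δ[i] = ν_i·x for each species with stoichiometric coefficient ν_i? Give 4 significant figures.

x = 0.03025 M

Q₀ = 10.12 vs Keq = 8.6630e+04 ⇒ Q<K, forward
Step 1:
                   B          C          G
  Initial    0.06132      2.353     0.7915
  Change    -0.06049   -0.09074    0.09074
  Equil   8.2743e-04      2.262     0.8822
  solve Keq expr → x = 0.03025; check Q = 8.6630e+04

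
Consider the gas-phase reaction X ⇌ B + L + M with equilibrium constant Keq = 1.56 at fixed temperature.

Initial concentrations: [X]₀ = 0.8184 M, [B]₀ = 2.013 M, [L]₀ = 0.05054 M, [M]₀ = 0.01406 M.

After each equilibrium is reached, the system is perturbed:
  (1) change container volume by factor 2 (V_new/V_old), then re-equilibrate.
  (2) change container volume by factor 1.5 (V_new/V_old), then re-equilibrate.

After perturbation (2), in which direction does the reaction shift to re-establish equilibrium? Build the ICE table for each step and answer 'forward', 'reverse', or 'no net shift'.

Q₀ = 0.001748 vs Keq = 1.56 ⇒ Q<K, forward
Step 1:
                   X          B          L          M
  Initial     0.8184      2.013    0.05054    0.01406
  Change     -0.4506     0.4506     0.4506     0.4506
  Equil       0.3678      2.464     0.5012     0.4647
  solve Keq expr → x = 0.4506; check Q = 1.56
Then change container volume by factor 2 (V_new/V_old).
Step 2:
                   X          B          L          M
  Initial     0.1839      1.232     0.2506     0.2323
  Change    -0.09053    0.09053    0.09053    0.09053
  Equil      0.09336      1.322     0.3411     0.3229
  solve Keq expr → x = 0.09053; check Q = 1.56
Then change container volume by factor 1.5 (V_new/V_old).
Step 3:
                   X          B          L          M
  Initial    0.06224     0.8816     0.2274     0.2152
  Change    -0.02651    0.02651    0.02651    0.02651
  Equil      0.03573     0.9081     0.2539     0.2418
  solve Keq expr → x = 0.02651; check Q = 1.56

Direction: forward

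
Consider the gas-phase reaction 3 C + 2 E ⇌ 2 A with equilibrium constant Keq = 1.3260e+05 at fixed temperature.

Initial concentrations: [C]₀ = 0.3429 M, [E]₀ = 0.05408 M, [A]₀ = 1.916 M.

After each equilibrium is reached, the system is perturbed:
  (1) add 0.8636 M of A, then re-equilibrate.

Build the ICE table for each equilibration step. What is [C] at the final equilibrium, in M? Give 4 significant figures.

Q₀ = 3.1133e+04 vs Keq = 1.3260e+05 ⇒ Q<K, forward
Step 1:
                   C          E          A
  I           0.3429    0.05408      1.916
  C         -0.03449   -0.02299    0.02299
  E           0.3084    0.03109      1.939
  solve Keq expr → x = 0.0115; check Q = 1.3260e+05
Then add 0.8636 M of A.
Step 2:
                   C          E          A
  I           0.3084    0.03109      2.803
  C           0.0157    0.01047   -0.01047
  E           0.3241    0.04155      2.792
  solve Keq expr → x = -0.005233; check Q = 1.3260e+05

[C]_eq = 0.3241 M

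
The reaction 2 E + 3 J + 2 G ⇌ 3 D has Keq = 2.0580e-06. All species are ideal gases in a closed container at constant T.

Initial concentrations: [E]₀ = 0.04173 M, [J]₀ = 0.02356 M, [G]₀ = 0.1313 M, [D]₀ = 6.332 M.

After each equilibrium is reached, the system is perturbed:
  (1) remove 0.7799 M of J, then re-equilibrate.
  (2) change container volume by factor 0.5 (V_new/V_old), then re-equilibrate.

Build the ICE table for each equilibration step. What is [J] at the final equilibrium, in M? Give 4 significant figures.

Q₀ = 6.4665e+11 vs Keq = 2.0580e-06 ⇒ Q>K, reverse
Step 1:
                  E         J         G         D
  Initial   0.04173   0.02356    0.1313     6.332
  Change      3.906     5.858     3.906    -5.858
  Equil       3.947     5.882     4.037    0.4737
  solve Keq expr → x = -1.953; check Q = 2.0580e-06
Then remove 0.7799 M of J.
Step 2:
                  E         J         G         D
  Initial     3.947     5.102     4.037    0.4737
  Change     0.0357   0.05355    0.0357  -0.05355
  Equil       3.983     5.155     4.072    0.4202
  solve Keq expr → x = -0.01785; check Q = 2.0580e-06
Then change container volume by factor 0.5 (V_new/V_old).
Step 3:
                  E         J         G         D
  Initial     7.966     10.31     8.145    0.8404
  Change    -0.6014   -0.9021   -0.6014    0.9021
  Equil       7.364     9.409     7.544     1.742
  solve Keq expr → x = 0.3007; check Q = 2.0580e-06

[J]_eq = 9.409 M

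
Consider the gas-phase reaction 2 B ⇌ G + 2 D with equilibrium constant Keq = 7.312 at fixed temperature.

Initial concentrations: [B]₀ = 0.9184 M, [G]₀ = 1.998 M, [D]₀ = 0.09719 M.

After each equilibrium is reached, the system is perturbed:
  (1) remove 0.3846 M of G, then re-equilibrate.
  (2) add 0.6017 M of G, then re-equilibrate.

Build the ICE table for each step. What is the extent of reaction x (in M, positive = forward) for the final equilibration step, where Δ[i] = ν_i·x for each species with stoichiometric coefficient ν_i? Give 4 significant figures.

x = -0.01558 M

Q₀ = 0.02238 vs Keq = 7.312 ⇒ Q<K, forward
Step 1:
                  B         G         D
  Initial    0.9184     1.998   0.09719
  Change    -0.5547    0.2774    0.5547
  Equil      0.3637     2.275    0.6519
  solve Keq expr → x = 0.2774; check Q = 7.312
Then remove 0.3846 M of G.
Step 2:
                  B         G         D
  Initial    0.3637     1.891    0.6519
  Change    -0.0207   0.01035    0.0207
  Equil       0.343     1.901    0.6726
  solve Keq expr → x = 0.01035; check Q = 7.312
Then add 0.6017 M of G.
Step 3:
                  B         G         D
  Initial     0.343     2.503    0.6726
  Change    0.03115  -0.01558  -0.03115
  Equil      0.3741     2.487    0.6415
  solve Keq expr → x = -0.01558; check Q = 7.312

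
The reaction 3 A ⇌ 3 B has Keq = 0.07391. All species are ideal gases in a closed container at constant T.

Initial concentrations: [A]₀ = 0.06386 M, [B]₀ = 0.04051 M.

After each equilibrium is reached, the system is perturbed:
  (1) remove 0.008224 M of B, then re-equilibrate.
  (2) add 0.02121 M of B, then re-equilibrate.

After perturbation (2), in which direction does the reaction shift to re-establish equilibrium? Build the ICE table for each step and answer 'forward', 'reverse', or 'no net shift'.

Q₀ = 0.2553 vs Keq = 0.07391 ⇒ Q>K, reverse
Step 1:
                   A          B
  init       0.06386    0.04051
  Δ         0.009657  -0.009657
  eq         0.07352    0.03085
  solve Keq expr → x = -0.003219; check Q = 0.07391
Then remove 0.008224 M of B.
Step 2:
                   A          B
  init       0.07352    0.02263
  Δ        -0.005793   0.005793
  eq         0.06772    0.02842
  solve Keq expr → x = 0.001931; check Q = 0.07391
Then add 0.02121 M of B.
Step 3:
                   A          B
  init       0.06772    0.04963
  Δ          0.01494   -0.01494
  eq         0.08266    0.03469
  solve Keq expr → x = -0.00498; check Q = 0.07391

Direction: reverse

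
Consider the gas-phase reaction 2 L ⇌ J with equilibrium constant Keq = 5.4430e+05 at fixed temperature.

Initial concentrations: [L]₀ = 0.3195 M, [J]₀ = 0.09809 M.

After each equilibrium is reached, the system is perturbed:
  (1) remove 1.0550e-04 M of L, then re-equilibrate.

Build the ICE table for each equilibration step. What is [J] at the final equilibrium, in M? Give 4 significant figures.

Q₀ = 0.9609 vs Keq = 5.4430e+05 ⇒ Q<K, forward
Step 1:
                   L          J
  Initial     0.3195    0.09809
  Change     -0.3188     0.1594
  Equil   6.8781e-04     0.2575
  solve Keq expr → x = 0.1594; check Q = 5.4430e+05
Then remove 1.0550e-04 M of L.
Step 2:
                   L          J
  Initial 5.8231e-04     0.2575
  Change  1.0543e-04 -5.2715e-05
  Equil   6.8774e-04     0.2574
  solve Keq expr → x = -5.2715e-05; check Q = 5.4430e+05

[J]_eq = 0.2574 M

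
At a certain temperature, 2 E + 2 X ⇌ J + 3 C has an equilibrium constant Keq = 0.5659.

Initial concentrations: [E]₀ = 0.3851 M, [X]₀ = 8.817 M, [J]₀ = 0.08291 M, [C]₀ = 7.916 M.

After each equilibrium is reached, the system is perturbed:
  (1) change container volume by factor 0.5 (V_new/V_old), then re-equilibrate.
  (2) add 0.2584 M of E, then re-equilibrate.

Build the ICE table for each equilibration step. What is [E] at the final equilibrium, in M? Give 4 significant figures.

Q₀ = 3.567 vs Keq = 0.5659 ⇒ Q>K, reverse
Step 1:
                  E         X         J         C
  I          0.3851     8.817   0.08291     7.916
  C          0.1168    0.1168  -0.05838   -0.1752
  E          0.5019     8.934   0.02453     7.741
  solve Keq expr → x = -0.05838; check Q = 0.5659
Then change container volume by factor 0.5 (V_new/V_old).
Step 2:
                  E         X         J         C
  I           1.004     17.87   0.04905     15.48
  C               0         0         0         0
  E           1.004     17.87   0.04905     15.48
  solve Keq expr → x = 0; check Q = 0.5659
Then add 0.2584 M of E.
Step 3:
                  E         X         J         C
  I           1.262     17.87   0.04905     15.48
  C        -0.04389  -0.04389   0.02194   0.06583
  E           1.218     17.82   0.07099     15.55
  solve Keq expr → x = 0.02194; check Q = 0.5659

[E]_eq = 1.218 M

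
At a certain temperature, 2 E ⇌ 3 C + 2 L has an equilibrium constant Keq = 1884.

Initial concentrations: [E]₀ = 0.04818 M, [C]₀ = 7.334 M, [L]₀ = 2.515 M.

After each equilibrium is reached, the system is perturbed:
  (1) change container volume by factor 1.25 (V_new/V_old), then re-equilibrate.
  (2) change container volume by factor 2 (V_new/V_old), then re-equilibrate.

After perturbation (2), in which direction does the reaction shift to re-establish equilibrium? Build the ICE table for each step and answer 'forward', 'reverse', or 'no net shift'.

Direction: forward

Q₀ = 1.0749e+06 vs Keq = 1884 ⇒ Q>K, reverse
Step 1:
                   E          C          L
  I          0.04818      7.334      2.515
  C           0.6443    -0.9665    -0.6443
  E           0.6925      6.368      1.871
  solve Keq expr → x = -0.3222; check Q = 1884
Then change container volume by factor 1.25 (V_new/V_old).
Step 2:
                   E          C          L
  I            0.554      5.094      1.497
  C          -0.1084     0.1626     0.1084
  E           0.4456      5.257      1.605
  solve Keq expr → x = 0.05419; check Q = 1884
Then change container volume by factor 2 (V_new/V_old).
Step 3:
                   E          C          L
  I           0.2228      2.628     0.8025
  C          -0.1224     0.1835     0.1224
  E           0.1005      2.812     0.9248
  solve Keq expr → x = 0.06118; check Q = 1884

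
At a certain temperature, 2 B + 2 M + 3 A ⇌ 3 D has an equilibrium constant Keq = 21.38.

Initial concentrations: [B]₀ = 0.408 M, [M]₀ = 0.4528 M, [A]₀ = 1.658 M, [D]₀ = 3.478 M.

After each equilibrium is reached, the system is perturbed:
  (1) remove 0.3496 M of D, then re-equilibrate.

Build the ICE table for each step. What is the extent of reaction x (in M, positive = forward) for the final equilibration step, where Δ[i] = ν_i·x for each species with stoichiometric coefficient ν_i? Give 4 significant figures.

x = 0.01739 M

Q₀ = 270.5 vs Keq = 21.38 ⇒ Q>K, reverse
Step 1:
                    B           M           A           D
  Initial       0.408      0.4528       1.658       3.478
  Change        0.224       0.224       0.336      -0.336
  Equil         0.632      0.6768       1.994       3.142
  solve Keq expr → x = -0.112; check Q = 21.38
Then remove 0.3496 M of D.
Step 2:
                    B           M           A           D
  Initial       0.632      0.6768       1.994       2.792
  Change     -0.03479    -0.03479    -0.05218     0.05218
  Equil        0.5972       0.642       1.942       2.845
  solve Keq expr → x = 0.01739; check Q = 21.38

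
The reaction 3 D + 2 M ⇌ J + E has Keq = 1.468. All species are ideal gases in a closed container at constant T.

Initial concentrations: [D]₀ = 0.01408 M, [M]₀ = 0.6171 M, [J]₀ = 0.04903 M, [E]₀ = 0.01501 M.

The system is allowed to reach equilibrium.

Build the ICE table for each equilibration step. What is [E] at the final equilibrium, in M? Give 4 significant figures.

Q₀ = 692.3 vs Keq = 1.468 ⇒ Q>K, reverse
Step 1:
                    D           M           J           E
  init        0.01408      0.6171     0.04903     0.01501
  Δ           0.03798     0.02532    -0.01266    -0.01266
  eq          0.05206      0.6424     0.03637     0.00235
  solve Keq expr → x = -0.01266; check Q = 1.468

[E]_eq = 0.00235 M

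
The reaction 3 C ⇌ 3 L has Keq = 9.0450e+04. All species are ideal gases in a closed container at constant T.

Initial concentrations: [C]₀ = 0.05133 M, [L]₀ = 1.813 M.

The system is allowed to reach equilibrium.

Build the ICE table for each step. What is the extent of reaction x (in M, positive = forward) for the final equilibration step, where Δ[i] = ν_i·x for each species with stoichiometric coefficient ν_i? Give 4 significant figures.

Q₀ = 4.4064e+04 vs Keq = 9.0450e+04 ⇒ Q<K, forward
Step 1:
                    C           L
  Initial     0.05133       1.813
  Change      -0.0107      0.0107
  Equil       0.04063       1.824
  solve Keq expr → x = 0.003568; check Q = 9.0450e+04

x = 0.003568 M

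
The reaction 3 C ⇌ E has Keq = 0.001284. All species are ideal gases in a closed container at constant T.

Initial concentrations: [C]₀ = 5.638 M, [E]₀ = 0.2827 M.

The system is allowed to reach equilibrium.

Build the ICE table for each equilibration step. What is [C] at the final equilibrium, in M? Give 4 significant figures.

[C]_eq = 5.753 M

Q₀ = 0.001577 vs Keq = 0.001284 ⇒ Q>K, reverse
Step 1:
                   C          E
  I            5.638     0.2827
  C           0.1147   -0.03825
  E            5.753     0.2445
  solve Keq expr → x = -0.03825; check Q = 0.001284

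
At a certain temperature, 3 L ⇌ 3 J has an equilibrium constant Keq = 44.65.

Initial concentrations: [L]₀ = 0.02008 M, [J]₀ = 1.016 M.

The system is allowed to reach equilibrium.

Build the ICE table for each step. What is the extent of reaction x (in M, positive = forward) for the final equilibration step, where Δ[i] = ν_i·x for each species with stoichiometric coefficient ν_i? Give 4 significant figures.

Q₀ = 1.2954e+05 vs Keq = 44.65 ⇒ Q>K, reverse
Step 1:
                  L         J
  init      0.02008     1.016
  Δ          0.2077   -0.2077
  eq         0.2278    0.8083
  solve Keq expr → x = -0.06925; check Q = 44.65

x = -0.06925 M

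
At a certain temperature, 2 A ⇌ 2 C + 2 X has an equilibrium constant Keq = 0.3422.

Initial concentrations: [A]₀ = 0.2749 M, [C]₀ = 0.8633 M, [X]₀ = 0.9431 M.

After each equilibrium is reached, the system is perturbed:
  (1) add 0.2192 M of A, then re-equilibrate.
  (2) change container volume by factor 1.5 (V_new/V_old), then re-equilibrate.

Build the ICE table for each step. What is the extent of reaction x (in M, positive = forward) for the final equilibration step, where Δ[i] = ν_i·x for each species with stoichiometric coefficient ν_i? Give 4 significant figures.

Q₀ = 8.772 vs Keq = 0.3422 ⇒ Q>K, reverse
Step 1:
                    A           C           X
  init         0.2749      0.8633      0.9431
  Δ            0.3146     -0.3146     -0.3146
  eq           0.5895      0.5487      0.6285
  solve Keq expr → x = -0.1573; check Q = 0.3422
Then add 0.2192 M of A.
Step 2:
                    A           C           X
  init         0.8087      0.5487      0.6285
  Δ          -0.06999     0.06999     0.06999
  eq           0.7387      0.6187      0.6985
  solve Keq expr → x = 0.03499; check Q = 0.3422
Then change container volume by factor 1.5 (V_new/V_old).
Step 3:
                    A           C           X
  init         0.4925      0.4125      0.4657
  Δ          -0.06293     0.06293     0.06293
  eq           0.4296      0.4754      0.5286
  solve Keq expr → x = 0.03146; check Q = 0.3422

x = 0.03146 M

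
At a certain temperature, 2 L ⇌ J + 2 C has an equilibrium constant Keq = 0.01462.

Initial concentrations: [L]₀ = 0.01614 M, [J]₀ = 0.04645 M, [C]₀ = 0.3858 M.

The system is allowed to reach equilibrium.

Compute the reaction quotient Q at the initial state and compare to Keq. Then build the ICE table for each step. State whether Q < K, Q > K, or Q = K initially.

Q₀ = 26.54 vs Keq = 0.01462 ⇒ Q>K, reverse
Step 1:
                   L          J          C
  I          0.01614    0.04645     0.3858
  C          0.08921   -0.04461   -0.08921
  E           0.1054   0.001845     0.2966
  solve Keq expr → x = -0.04461; check Q = 0.01462

Q₀ = 26.54; Q > K (proceeds reverse)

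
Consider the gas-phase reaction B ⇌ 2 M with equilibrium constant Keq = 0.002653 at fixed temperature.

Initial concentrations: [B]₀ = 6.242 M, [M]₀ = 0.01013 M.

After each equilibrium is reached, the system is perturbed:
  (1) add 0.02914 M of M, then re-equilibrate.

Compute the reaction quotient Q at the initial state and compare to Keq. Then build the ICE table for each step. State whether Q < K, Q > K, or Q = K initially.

Q₀ = 1.6440e-05 vs Keq = 0.002653 ⇒ Q<K, forward
Step 1:
                   B          M
  I            6.242    0.01013
  C         -0.05897     0.1179
  E            6.183     0.1281
  solve Keq expr → x = 0.05897; check Q = 0.002653
Then add 0.02914 M of M.
Step 2:
                   B          M
  I            6.183     0.1572
  C          0.01449   -0.02899
  E            6.198     0.1282
  solve Keq expr → x = -0.01449; check Q = 0.002653

Q₀ = 1.6440e-05; Q < K (proceeds forward)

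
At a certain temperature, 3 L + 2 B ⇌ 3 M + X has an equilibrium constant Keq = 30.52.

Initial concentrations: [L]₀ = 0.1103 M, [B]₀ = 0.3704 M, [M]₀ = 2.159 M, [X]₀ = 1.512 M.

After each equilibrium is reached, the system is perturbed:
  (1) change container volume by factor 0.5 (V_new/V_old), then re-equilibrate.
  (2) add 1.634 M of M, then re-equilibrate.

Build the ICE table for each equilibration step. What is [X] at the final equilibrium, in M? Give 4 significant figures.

Q₀ = 8.2650e+04 vs Keq = 30.52 ⇒ Q>K, reverse
Step 1:
                    L           B           M           X
  I            0.1103      0.3704       2.159       1.512
  C            0.5676      0.3784     -0.5676     -0.1892
  E            0.6779      0.7488       1.591       1.323
  solve Keq expr → x = -0.1892; check Q = 30.52
Then change container volume by factor 0.5 (V_new/V_old).
Step 2:
                    L           B           M           X
  I             1.356       1.498       3.183       2.646
  C           -0.1603     -0.1069      0.1603     0.05345
  E             1.195       1.391       3.343       2.699
  solve Keq expr → x = 0.05345; check Q = 30.52
Then add 1.634 M of M.
Step 3:
                    L           B           M           X
  I             1.195       1.391       4.977       2.699
  C            0.3081      0.2054     -0.3081     -0.1027
  E             1.504       1.596       4.669       2.596
  solve Keq expr → x = -0.1027; check Q = 30.52

[X]_eq = 2.596 M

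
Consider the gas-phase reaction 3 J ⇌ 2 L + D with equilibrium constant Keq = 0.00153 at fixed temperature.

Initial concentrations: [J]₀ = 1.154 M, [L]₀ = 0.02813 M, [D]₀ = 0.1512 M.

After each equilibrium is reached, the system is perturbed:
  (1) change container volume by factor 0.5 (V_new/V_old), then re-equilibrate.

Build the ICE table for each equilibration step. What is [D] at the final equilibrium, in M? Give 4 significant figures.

[D]_eq = 0.3718 M

Q₀ = 7.7853e-05 vs Keq = 0.00153 ⇒ Q<K, forward
Step 1:
                    J           L           D
  Initial       1.154     0.02813      0.1512
  Change      -0.1042     0.06945     0.03472
  Equil          1.05     0.09758      0.1859
  solve Keq expr → x = 0.03472; check Q = 0.00153
Then change container volume by factor 0.5 (V_new/V_old).
Step 2:
                    J           L           D
  Initial         2.1      0.1952      0.3718
  Change            0           0           0
  Equil           2.1      0.1952      0.3718
  solve Keq expr → x = 0; check Q = 0.00153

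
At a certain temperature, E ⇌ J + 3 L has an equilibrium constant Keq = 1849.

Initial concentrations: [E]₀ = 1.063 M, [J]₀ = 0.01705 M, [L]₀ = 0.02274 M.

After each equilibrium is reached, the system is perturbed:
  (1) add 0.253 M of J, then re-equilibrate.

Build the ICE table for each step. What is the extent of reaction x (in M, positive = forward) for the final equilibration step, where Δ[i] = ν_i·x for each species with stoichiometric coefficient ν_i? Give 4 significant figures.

Q₀ = 1.8861e-07 vs Keq = 1849 ⇒ Q<K, forward
Step 1:
                  E         J         L
  I           1.063   0.01705   0.02274
  C          -1.045     1.045     3.135
  E         0.01808     1.062     3.157
  solve Keq expr → x = 1.045; check Q = 1849
Then add 0.253 M of J.
Step 2:
                  E         J         L
  I         0.01808     1.315     3.157
  C        0.003987 -0.003987  -0.01196
  E         0.02207     1.311     3.146
  solve Keq expr → x = -0.003987; check Q = 1849

x = -0.003987 M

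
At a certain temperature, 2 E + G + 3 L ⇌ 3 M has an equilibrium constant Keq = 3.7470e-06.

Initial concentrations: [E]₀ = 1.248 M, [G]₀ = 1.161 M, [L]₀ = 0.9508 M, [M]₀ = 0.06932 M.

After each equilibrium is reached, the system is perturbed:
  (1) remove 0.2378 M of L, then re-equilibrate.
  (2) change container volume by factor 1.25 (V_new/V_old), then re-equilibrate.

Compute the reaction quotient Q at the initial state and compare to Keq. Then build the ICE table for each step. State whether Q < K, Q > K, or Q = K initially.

Q₀ = 2.1431e-04; Q > K (proceeds reverse)

Q₀ = 2.1431e-04 vs Keq = 3.7470e-06 ⇒ Q>K, reverse
Step 1:
                   E          G          L          M
  I            1.248      1.161     0.9508    0.06932
  C           0.0333    0.01665    0.04996   -0.04996
  E            1.281      1.178      1.001    0.01936
  solve Keq expr → x = -0.01665; check Q = 3.7470e-06
Then remove 0.2378 M of L.
Step 2:
                   E          G          L          M
  I            1.281      1.178      0.763    0.01936
  C          0.00299   0.001495   0.004485  -0.004485
  E            1.284      1.179     0.7674    0.01488
  solve Keq expr → x = -0.001495; check Q = 3.7470e-06
Then change container volume by factor 1.25 (V_new/V_old).
Step 3:
                   E          G          L          M
  I            1.027     0.9433      0.614     0.0119
  C         0.001555 7.7740e-04   0.002332  -0.002332
  E            1.029     0.9441     0.6163   0.009571
  solve Keq expr → x = -7.7740e-04; check Q = 3.7470e-06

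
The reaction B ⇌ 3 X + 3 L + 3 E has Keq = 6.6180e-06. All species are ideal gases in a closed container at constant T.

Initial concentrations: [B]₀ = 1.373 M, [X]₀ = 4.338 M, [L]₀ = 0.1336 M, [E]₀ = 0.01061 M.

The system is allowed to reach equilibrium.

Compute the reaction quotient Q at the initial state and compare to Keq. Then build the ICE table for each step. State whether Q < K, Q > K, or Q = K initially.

Q₀ = 1.6934e-07 vs Keq = 6.6180e-06 ⇒ Q<K, forward
Step 1:
                  B         X         L         E
  init        1.373     4.338    0.1336   0.01061
  Δ       -0.006808   0.02042   0.02042   0.02042
  eq          1.366     4.358     0.154   0.03103
  solve Keq expr → x = 0.006808; check Q = 6.6180e-06

Q₀ = 1.6934e-07; Q < K (proceeds forward)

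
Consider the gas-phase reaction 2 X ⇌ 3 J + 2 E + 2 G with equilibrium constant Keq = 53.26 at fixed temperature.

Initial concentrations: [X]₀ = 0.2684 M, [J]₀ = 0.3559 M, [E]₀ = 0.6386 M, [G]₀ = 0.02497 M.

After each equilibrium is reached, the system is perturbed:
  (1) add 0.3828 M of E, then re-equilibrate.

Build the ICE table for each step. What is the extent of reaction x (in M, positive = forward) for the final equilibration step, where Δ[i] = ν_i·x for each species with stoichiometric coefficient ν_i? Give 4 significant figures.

x = -0.003645 M

Q₀ = 1.5912e-04 vs Keq = 53.26 ⇒ Q<K, forward
Step 1:
                  X         J         E         G
  I          0.2684    0.3559    0.6386   0.02497
  C         -0.2478    0.3717    0.2478    0.2478
  E         0.02057    0.7276    0.8864    0.2728
  solve Keq expr → x = 0.1239; check Q = 53.26
Then add 0.3828 M of E.
Step 2:
                  X         J         E         G
  I         0.02057    0.7276     1.269    0.2728
  C         0.00729  -0.01094  -0.00729  -0.00729
  E         0.02786    0.7167     1.262    0.2655
  solve Keq expr → x = -0.003645; check Q = 53.26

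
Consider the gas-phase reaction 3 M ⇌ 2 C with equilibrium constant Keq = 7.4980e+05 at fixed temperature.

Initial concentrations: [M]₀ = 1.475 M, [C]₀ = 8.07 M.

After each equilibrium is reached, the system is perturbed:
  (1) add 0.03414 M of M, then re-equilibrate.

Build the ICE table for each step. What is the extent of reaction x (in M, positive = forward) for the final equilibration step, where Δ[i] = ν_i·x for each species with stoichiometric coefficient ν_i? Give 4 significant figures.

Q₀ = 20.29 vs Keq = 7.4980e+05 ⇒ Q<K, forward
Step 1:
                  M         C
  Initial     1.475      8.07
  Change     -1.427    0.9515
  Equil      0.0477     9.022
  solve Keq expr → x = 0.4758; check Q = 7.4980e+05
Then add 0.03414 M of M.
Step 2:
                  M         C
  Initial   0.08184     9.022
  Change   -0.03406   0.02271
  Equil     0.04778     9.044
  solve Keq expr → x = 0.01135; check Q = 7.4980e+05

x = 0.01135 M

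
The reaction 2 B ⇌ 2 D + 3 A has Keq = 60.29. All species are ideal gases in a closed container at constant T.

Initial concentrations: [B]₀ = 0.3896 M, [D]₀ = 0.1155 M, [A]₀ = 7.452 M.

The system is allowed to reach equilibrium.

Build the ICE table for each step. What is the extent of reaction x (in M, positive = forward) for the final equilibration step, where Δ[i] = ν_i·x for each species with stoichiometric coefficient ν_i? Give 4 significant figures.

Q₀ = 36.37 vs Keq = 60.29 ⇒ Q<K, forward
Step 1:
                  B         D         A
  init       0.3896    0.1155     7.452
  Δ        -0.02333   0.02333   0.03499
  eq         0.3663    0.1388     7.487
  solve Keq expr → x = 0.01166; check Q = 60.29

x = 0.01166 M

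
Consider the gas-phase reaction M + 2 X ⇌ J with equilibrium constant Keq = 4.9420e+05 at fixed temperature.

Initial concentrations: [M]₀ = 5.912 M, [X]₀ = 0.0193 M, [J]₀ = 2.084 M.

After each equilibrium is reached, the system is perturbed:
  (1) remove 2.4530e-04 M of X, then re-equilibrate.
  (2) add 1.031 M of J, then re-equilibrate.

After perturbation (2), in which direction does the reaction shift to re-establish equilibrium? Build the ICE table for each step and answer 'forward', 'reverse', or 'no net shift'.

Q₀ = 946.3 vs Keq = 4.9420e+05 ⇒ Q<K, forward
Step 1:
                  M         X         J
  Initial     5.912    0.0193     2.084
  Change  -0.009226  -0.01845  0.009226
  Equil       5.903 8.4709e-04     2.093
  solve Keq expr → x = 0.009226; check Q = 4.9420e+05
Then remove 2.4530e-04 M of X.
Step 2:
                  M         X         J
  Initial     5.903 6.0179e-04     2.093
  Change  1.2263e-04 2.4527e-04 -1.2263e-04
  Equil       5.903 8.4705e-04     2.093
  solve Keq expr → x = -1.2263e-04; check Q = 4.9420e+05
Then add 1.031 M of J.
Step 3:
                  M         X         J
  Initial     5.903 8.4705e-04     3.124
  Change  9.3887e-05 1.8777e-04 -9.3887e-05
  Equil       5.903  0.001035     3.124
  solve Keq expr → x = -9.3887e-05; check Q = 4.9420e+05

Direction: reverse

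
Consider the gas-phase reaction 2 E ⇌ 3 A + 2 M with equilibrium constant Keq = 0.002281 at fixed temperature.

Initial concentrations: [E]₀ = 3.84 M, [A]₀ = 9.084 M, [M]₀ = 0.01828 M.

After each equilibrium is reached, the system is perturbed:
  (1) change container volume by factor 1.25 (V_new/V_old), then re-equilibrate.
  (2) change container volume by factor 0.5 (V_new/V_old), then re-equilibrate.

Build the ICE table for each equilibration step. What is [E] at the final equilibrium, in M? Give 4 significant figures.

[E]_eq = 6.168 M

Q₀ = 0.01699 vs Keq = 0.002281 ⇒ Q>K, reverse
Step 1:
                    E           A           M
  init           3.84       9.084     0.01828
  Δ           0.01154    -0.01731    -0.01154
  eq            3.852       9.067    0.006738
  solve Keq expr → x = -0.005771; check Q = 0.002281
Then change container volume by factor 1.25 (V_new/V_old).
Step 2:
                    E           A           M
  init          3.081       7.253     0.00539
  Δ         -0.002133    0.003199    0.002133
  eq            3.079       7.257    0.007523
  solve Keq expr → x = 0.001066; check Q = 0.002281
Then change container volume by factor 0.5 (V_new/V_old).
Step 3:
                    E           A           M
  init          6.158       14.51     0.01505
  Δ           0.00971    -0.01457    -0.00971
  eq            6.168        14.5    0.005336
  solve Keq expr → x = -0.004855; check Q = 0.002281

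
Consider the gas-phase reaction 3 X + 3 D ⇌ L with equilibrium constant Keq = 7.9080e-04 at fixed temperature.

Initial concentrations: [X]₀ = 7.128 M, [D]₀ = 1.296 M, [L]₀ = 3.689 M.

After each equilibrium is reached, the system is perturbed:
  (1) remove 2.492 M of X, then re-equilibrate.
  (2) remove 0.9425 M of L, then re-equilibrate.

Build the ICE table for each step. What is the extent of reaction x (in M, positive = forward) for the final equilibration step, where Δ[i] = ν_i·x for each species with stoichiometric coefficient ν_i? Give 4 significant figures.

Q₀ = 0.004679 vs Keq = 7.9080e-04 ⇒ Q>K, reverse
Step 1:
                  X         D         L
  Initial     7.128     1.296     3.689
  Change     0.7695    0.7695   -0.2565
  Equil       7.897     2.065     3.433
  solve Keq expr → x = -0.2565; check Q = 7.9080e-04
Then remove 2.492 M of X.
Step 2:
                  X         D         L
  Initial     5.405     2.065     3.433
  Change      0.598     0.598   -0.1993
  Equil       6.003     2.663     3.233
  solve Keq expr → x = -0.1993; check Q = 7.9080e-04
Then remove 0.9425 M of L.
Step 3:
                  X         D         L
  Initial     6.003     2.663     2.291
  Change    -0.1894   -0.1894   0.06313
  Equil       5.814     2.474     2.354
  solve Keq expr → x = 0.06313; check Q = 7.9080e-04

x = 0.06313 M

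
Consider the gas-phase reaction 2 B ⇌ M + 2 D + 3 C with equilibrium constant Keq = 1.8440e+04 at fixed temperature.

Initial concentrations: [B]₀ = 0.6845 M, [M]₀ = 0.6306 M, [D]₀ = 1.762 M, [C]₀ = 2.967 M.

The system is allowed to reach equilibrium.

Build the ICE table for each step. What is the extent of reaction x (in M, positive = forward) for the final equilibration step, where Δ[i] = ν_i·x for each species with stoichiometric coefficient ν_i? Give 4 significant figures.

x = 0.2814 M

Q₀ = 109.1 vs Keq = 1.8440e+04 ⇒ Q<K, forward
Step 1:
                    B           M           D           C
  Initial      0.6845      0.6306       1.762       2.967
  Change      -0.5628      0.2814      0.5628      0.8443
  Equil        0.1217       0.912       2.325       3.811
  solve Keq expr → x = 0.2814; check Q = 1.8440e+04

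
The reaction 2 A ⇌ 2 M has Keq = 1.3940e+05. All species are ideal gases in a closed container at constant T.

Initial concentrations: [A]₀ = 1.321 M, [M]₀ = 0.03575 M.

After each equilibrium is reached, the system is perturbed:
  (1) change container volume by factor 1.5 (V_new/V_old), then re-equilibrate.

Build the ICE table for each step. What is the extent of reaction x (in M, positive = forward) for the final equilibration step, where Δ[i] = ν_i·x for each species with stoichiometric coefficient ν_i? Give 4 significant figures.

Q₀ = 7.3240e-04 vs Keq = 1.3940e+05 ⇒ Q<K, forward
Step 1:
                    A           M
  Initial       1.321     0.03575
  Change       -1.317       1.317
  Equil      0.003624       1.353
  solve Keq expr → x = 0.6587; check Q = 1.3940e+05
Then change container volume by factor 1.5 (V_new/V_old).
Step 2:
                    A           M
  Initial    0.002416      0.9021
  Change            0           0
  Equil      0.002416      0.9021
  solve Keq expr → x = 0; check Q = 1.3940e+05

x = 0 M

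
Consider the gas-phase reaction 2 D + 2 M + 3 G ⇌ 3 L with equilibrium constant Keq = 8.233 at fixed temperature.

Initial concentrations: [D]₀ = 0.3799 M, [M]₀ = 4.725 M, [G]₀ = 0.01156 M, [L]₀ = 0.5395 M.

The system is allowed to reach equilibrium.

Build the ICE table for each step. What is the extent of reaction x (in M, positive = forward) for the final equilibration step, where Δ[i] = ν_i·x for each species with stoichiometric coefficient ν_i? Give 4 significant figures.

x = -0.03787 M

Q₀ = 3.1547e+04 vs Keq = 8.233 ⇒ Q>K, reverse
Step 1:
                   D          M          G          L
  Initial     0.3799      4.725    0.01156     0.5395
  Change     0.07574    0.07574     0.1136    -0.1136
  Equil       0.4556      4.801     0.1252     0.4259
  solve Keq expr → x = -0.03787; check Q = 8.233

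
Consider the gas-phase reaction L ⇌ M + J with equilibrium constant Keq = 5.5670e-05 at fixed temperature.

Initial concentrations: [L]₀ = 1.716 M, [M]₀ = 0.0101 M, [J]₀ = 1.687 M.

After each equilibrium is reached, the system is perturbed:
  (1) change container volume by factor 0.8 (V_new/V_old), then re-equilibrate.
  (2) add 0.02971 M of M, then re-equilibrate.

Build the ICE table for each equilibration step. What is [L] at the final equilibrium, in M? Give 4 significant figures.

[L]_eq = 2.187 M

Q₀ = 0.009929 vs Keq = 5.5670e-05 ⇒ Q>K, reverse
Step 1:
                  L         M         J
  init        1.716    0.0101     1.687
  Δ         0.01004  -0.01004  -0.01004
  eq          1.726 5.7299e-05     1.677
  solve Keq expr → x = -0.01004; check Q = 5.5670e-05
Then change container volume by factor 0.8 (V_new/V_old).
Step 2:
                  L         M         J
  init        2.158 7.1624e-05     2.096
  Δ       1.4324e-05 -1.4324e-05 -1.4324e-05
  eq          2.158 5.7300e-05     2.096
  solve Keq expr → x = -1.4324e-05; check Q = 5.5670e-05
Then add 0.02971 M of M.
Step 3:
                  L         M         J
  init        2.158   0.02977     2.096
  Δ         0.02971  -0.02971  -0.02971
  eq          2.187 5.8924e-05     2.066
  solve Keq expr → x = -0.02971; check Q = 5.5670e-05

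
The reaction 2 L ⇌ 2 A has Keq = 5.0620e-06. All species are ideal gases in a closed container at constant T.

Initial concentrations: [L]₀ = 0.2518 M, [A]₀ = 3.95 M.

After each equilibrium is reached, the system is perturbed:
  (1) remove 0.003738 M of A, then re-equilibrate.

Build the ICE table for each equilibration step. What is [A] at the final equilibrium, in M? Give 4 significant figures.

[A]_eq = 0.009424 M

Q₀ = 246.1 vs Keq = 5.0620e-06 ⇒ Q>K, reverse
Step 1:
                   L          A
  Initial     0.2518       3.95
  Change       3.941     -3.941
  Equil        4.192   0.009432
  solve Keq expr → x = -1.97; check Q = 5.0620e-06
Then remove 0.003738 M of A.
Step 2:
                   L          A
  Initial      4.192   0.005694
  Change    -0.00373    0.00373
  Equil        4.189   0.009424
  solve Keq expr → x = 0.001865; check Q = 5.0620e-06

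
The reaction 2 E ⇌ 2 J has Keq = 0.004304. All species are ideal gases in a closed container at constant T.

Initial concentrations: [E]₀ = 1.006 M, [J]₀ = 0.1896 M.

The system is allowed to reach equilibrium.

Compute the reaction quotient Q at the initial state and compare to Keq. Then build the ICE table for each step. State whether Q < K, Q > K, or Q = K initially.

Q₀ = 0.03552 vs Keq = 0.004304 ⇒ Q>K, reverse
Step 1:
                    E           J
  I             1.006      0.1896
  C             0.116      -0.116
  E             1.122     0.07361
  solve Keq expr → x = -0.058; check Q = 0.004304

Q₀ = 0.03552; Q > K (proceeds reverse)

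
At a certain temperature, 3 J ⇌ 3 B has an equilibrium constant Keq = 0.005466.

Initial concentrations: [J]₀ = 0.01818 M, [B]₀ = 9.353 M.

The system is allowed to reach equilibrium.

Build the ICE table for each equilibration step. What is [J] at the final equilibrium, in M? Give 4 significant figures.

Q₀ = 1.3617e+08 vs Keq = 0.005466 ⇒ Q>K, reverse
Step 1:
                  J         B
  Initial   0.01818     9.353
  Change      7.949    -7.949
  Equil       7.968     1.404
  solve Keq expr → x = -2.65; check Q = 0.005466

[J]_eq = 7.968 M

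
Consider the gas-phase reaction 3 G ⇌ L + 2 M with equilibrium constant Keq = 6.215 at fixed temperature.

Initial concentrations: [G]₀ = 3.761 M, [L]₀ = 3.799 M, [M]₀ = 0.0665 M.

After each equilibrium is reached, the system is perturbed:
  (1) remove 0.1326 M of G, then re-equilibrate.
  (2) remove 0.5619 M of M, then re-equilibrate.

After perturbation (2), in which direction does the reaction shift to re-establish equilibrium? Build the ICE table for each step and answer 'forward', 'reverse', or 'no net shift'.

Direction: forward

Q₀ = 3.1579e-04 vs Keq = 6.215 ⇒ Q<K, forward
Step 1:
                    G           L           M
  init          3.761       3.799      0.0665
  Δ            -2.465      0.8218       1.644
  eq            1.296       4.621        1.71
  solve Keq expr → x = 0.8218; check Q = 6.215
Then remove 0.1326 M of G.
Step 2:
                    G           L           M
  init          1.163       4.621        1.71
  Δ           0.09684    -0.03228    -0.06456
  eq             1.26       4.589       1.646
  solve Keq expr → x = -0.03228; check Q = 6.215
Then remove 0.5619 M of M.
Step 3:
                    G           L           M
  init           1.26       4.589       1.084
  Δ           -0.2175      0.0725       0.145
  eq            1.042       4.661       1.229
  solve Keq expr → x = 0.0725; check Q = 6.215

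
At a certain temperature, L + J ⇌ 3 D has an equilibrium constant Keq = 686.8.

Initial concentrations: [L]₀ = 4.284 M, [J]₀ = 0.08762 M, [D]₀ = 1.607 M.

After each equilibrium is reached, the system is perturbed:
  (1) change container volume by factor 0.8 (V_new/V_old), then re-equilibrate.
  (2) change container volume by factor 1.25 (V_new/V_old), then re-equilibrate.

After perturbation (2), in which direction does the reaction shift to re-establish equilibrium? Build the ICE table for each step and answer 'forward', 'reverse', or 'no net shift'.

Direction: forward

Q₀ = 11.06 vs Keq = 686.8 ⇒ Q<K, forward
Step 1:
                   L          J          D
  Initial      4.284    0.08762      1.607
  Change    -0.08538   -0.08538     0.2561
  Equil        4.199   0.002243      1.863
  solve Keq expr → x = 0.08538; check Q = 686.8
Then change container volume by factor 0.8 (V_new/V_old).
Step 2:
                   L          J          D
  Initial      5.248   0.002804      2.329
  Change  6.9107e-04 6.9107e-04  -0.002073
  Equil        5.249   0.003495      2.327
  solve Keq expr → x = -6.9107e-04; check Q = 686.8
Then change container volume by factor 1.25 (V_new/V_old).
Step 3:
                   L          J          D
  Initial      4.199   0.002796      1.861
  Change  -5.5286e-04 -5.5286e-04   0.001659
  Equil        4.199   0.002243      1.863
  solve Keq expr → x = 5.5286e-04; check Q = 686.8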